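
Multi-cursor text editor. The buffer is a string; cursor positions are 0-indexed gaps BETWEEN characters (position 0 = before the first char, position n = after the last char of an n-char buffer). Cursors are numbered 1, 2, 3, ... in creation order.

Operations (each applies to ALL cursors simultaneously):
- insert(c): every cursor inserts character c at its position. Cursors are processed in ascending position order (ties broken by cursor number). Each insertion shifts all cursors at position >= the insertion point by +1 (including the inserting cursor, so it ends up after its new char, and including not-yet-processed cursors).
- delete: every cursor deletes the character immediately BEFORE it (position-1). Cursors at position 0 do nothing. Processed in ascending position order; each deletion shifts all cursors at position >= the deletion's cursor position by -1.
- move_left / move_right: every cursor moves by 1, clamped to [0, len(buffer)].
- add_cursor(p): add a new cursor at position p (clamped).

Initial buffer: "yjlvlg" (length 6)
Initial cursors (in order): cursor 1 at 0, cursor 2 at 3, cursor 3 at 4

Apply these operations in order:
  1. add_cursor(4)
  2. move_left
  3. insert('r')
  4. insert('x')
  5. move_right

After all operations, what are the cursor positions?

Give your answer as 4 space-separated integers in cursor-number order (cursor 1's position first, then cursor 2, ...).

Answer: 3 7 12 12

Derivation:
After op 1 (add_cursor(4)): buffer="yjlvlg" (len 6), cursors c1@0 c2@3 c3@4 c4@4, authorship ......
After op 2 (move_left): buffer="yjlvlg" (len 6), cursors c1@0 c2@2 c3@3 c4@3, authorship ......
After op 3 (insert('r')): buffer="ryjrlrrvlg" (len 10), cursors c1@1 c2@4 c3@7 c4@7, authorship 1..2.34...
After op 4 (insert('x')): buffer="rxyjrxlrrxxvlg" (len 14), cursors c1@2 c2@6 c3@11 c4@11, authorship 11..22.3434...
After op 5 (move_right): buffer="rxyjrxlrrxxvlg" (len 14), cursors c1@3 c2@7 c3@12 c4@12, authorship 11..22.3434...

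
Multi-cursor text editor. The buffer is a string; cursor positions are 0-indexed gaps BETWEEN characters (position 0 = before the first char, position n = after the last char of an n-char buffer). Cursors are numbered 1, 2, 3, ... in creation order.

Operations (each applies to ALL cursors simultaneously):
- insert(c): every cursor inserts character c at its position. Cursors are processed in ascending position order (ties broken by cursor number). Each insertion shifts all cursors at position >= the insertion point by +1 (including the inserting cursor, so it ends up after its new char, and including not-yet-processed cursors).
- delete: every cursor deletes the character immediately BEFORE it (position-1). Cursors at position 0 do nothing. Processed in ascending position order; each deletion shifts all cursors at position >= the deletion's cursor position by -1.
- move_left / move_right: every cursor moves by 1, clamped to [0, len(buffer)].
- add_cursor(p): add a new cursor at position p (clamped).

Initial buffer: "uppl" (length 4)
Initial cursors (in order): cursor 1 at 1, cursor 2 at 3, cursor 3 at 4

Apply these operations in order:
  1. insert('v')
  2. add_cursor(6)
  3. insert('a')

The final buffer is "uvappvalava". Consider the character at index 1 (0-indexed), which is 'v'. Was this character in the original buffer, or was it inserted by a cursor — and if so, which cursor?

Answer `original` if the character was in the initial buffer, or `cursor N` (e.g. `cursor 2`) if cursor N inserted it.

Answer: cursor 1

Derivation:
After op 1 (insert('v')): buffer="uvppvlv" (len 7), cursors c1@2 c2@5 c3@7, authorship .1..2.3
After op 2 (add_cursor(6)): buffer="uvppvlv" (len 7), cursors c1@2 c2@5 c4@6 c3@7, authorship .1..2.3
After op 3 (insert('a')): buffer="uvappvalava" (len 11), cursors c1@3 c2@7 c4@9 c3@11, authorship .11..22.433
Authorship (.=original, N=cursor N): . 1 1 . . 2 2 . 4 3 3
Index 1: author = 1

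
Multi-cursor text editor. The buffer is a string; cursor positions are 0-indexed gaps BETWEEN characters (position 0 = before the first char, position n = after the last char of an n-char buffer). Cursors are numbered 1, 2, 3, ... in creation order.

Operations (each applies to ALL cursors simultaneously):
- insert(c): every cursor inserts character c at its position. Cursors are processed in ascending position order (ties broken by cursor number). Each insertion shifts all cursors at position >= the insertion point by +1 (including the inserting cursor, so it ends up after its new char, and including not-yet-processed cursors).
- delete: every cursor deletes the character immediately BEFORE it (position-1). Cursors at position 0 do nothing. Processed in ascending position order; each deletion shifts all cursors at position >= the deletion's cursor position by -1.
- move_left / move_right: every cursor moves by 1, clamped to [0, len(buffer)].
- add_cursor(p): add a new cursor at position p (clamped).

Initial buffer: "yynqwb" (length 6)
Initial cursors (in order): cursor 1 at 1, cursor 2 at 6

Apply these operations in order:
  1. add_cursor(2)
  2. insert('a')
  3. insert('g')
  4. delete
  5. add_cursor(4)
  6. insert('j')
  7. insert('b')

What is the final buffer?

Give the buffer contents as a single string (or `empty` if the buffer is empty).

Answer: yajbyajjbbnqwbajb

Derivation:
After op 1 (add_cursor(2)): buffer="yynqwb" (len 6), cursors c1@1 c3@2 c2@6, authorship ......
After op 2 (insert('a')): buffer="yayanqwba" (len 9), cursors c1@2 c3@4 c2@9, authorship .1.3....2
After op 3 (insert('g')): buffer="yagyagnqwbag" (len 12), cursors c1@3 c3@6 c2@12, authorship .11.33....22
After op 4 (delete): buffer="yayanqwba" (len 9), cursors c1@2 c3@4 c2@9, authorship .1.3....2
After op 5 (add_cursor(4)): buffer="yayanqwba" (len 9), cursors c1@2 c3@4 c4@4 c2@9, authorship .1.3....2
After op 6 (insert('j')): buffer="yajyajjnqwbaj" (len 13), cursors c1@3 c3@7 c4@7 c2@13, authorship .11.334....22
After op 7 (insert('b')): buffer="yajbyajjbbnqwbajb" (len 17), cursors c1@4 c3@10 c4@10 c2@17, authorship .111.33434....222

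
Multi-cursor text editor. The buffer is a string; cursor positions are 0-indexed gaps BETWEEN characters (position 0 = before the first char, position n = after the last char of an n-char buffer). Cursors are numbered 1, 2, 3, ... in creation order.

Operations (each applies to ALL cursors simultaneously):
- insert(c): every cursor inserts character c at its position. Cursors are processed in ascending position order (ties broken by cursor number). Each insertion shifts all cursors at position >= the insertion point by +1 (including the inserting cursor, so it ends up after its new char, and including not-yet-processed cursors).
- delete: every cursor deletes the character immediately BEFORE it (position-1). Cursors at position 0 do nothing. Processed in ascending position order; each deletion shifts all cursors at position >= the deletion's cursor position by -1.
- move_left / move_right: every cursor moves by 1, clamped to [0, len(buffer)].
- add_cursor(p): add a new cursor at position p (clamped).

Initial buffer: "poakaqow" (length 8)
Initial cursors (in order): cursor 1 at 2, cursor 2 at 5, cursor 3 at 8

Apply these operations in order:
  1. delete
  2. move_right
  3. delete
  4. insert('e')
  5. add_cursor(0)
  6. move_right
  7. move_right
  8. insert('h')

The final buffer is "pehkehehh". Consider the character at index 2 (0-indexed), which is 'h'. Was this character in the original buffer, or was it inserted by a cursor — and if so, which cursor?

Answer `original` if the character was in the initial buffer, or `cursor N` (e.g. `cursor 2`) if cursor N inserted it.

After op 1 (delete): buffer="pakqo" (len 5), cursors c1@1 c2@3 c3@5, authorship .....
After op 2 (move_right): buffer="pakqo" (len 5), cursors c1@2 c2@4 c3@5, authorship .....
After op 3 (delete): buffer="pk" (len 2), cursors c1@1 c2@2 c3@2, authorship ..
After op 4 (insert('e')): buffer="pekee" (len 5), cursors c1@2 c2@5 c3@5, authorship .1.23
After op 5 (add_cursor(0)): buffer="pekee" (len 5), cursors c4@0 c1@2 c2@5 c3@5, authorship .1.23
After op 6 (move_right): buffer="pekee" (len 5), cursors c4@1 c1@3 c2@5 c3@5, authorship .1.23
After op 7 (move_right): buffer="pekee" (len 5), cursors c4@2 c1@4 c2@5 c3@5, authorship .1.23
After op 8 (insert('h')): buffer="pehkehehh" (len 9), cursors c4@3 c1@6 c2@9 c3@9, authorship .14.21323
Authorship (.=original, N=cursor N): . 1 4 . 2 1 3 2 3
Index 2: author = 4

Answer: cursor 4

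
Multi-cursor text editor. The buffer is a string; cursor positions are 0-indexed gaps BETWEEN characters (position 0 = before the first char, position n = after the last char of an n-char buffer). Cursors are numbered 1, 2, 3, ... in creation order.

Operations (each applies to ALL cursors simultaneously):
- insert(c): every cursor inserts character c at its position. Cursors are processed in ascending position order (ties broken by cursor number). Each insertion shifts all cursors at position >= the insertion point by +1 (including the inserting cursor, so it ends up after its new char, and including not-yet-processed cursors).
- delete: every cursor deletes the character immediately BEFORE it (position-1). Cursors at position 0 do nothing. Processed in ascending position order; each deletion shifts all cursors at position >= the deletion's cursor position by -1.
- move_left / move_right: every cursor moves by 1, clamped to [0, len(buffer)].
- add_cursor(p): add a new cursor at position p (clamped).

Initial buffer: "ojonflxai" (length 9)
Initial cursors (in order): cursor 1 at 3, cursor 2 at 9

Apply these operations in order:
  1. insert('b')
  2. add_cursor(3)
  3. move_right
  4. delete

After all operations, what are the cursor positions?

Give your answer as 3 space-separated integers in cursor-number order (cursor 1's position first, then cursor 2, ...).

Answer: 3 8 3

Derivation:
After op 1 (insert('b')): buffer="ojobnflxaib" (len 11), cursors c1@4 c2@11, authorship ...1......2
After op 2 (add_cursor(3)): buffer="ojobnflxaib" (len 11), cursors c3@3 c1@4 c2@11, authorship ...1......2
After op 3 (move_right): buffer="ojobnflxaib" (len 11), cursors c3@4 c1@5 c2@11, authorship ...1......2
After op 4 (delete): buffer="ojoflxai" (len 8), cursors c1@3 c3@3 c2@8, authorship ........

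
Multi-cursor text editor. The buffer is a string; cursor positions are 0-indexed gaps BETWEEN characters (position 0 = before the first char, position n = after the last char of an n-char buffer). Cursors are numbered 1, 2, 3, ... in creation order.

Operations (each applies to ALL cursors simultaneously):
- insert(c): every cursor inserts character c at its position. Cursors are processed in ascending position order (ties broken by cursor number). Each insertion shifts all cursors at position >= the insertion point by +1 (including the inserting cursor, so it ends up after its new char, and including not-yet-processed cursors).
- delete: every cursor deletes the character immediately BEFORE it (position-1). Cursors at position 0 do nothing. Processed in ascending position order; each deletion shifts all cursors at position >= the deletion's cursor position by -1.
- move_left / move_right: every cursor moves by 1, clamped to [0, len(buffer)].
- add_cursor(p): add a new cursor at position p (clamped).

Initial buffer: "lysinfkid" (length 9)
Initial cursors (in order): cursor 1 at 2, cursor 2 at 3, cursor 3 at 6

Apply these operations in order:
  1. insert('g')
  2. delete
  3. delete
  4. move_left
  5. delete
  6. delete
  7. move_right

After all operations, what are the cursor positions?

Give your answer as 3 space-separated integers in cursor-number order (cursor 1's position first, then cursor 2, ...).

After op 1 (insert('g')): buffer="lygsginfgkid" (len 12), cursors c1@3 c2@5 c3@9, authorship ..1.2...3...
After op 2 (delete): buffer="lysinfkid" (len 9), cursors c1@2 c2@3 c3@6, authorship .........
After op 3 (delete): buffer="linkid" (len 6), cursors c1@1 c2@1 c3@3, authorship ......
After op 4 (move_left): buffer="linkid" (len 6), cursors c1@0 c2@0 c3@2, authorship ......
After op 5 (delete): buffer="lnkid" (len 5), cursors c1@0 c2@0 c3@1, authorship .....
After op 6 (delete): buffer="nkid" (len 4), cursors c1@0 c2@0 c3@0, authorship ....
After op 7 (move_right): buffer="nkid" (len 4), cursors c1@1 c2@1 c3@1, authorship ....

Answer: 1 1 1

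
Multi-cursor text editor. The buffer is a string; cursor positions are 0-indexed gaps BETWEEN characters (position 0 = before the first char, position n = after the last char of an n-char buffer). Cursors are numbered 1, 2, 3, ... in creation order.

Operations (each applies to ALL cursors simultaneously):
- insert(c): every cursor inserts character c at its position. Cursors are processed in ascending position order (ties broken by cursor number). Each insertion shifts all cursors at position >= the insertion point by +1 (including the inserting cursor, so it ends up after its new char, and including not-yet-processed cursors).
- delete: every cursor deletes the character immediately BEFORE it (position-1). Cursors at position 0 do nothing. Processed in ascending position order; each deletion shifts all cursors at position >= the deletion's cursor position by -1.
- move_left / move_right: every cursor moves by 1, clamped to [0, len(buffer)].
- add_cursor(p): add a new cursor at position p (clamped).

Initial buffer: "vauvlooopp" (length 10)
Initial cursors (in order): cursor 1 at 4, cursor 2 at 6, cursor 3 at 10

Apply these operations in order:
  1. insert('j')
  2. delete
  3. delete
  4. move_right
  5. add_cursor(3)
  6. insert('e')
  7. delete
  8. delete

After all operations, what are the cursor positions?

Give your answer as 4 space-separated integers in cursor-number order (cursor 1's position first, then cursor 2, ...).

Answer: 2 2 3 2

Derivation:
After op 1 (insert('j')): buffer="vauvjlojooppj" (len 13), cursors c1@5 c2@8 c3@13, authorship ....1..2....3
After op 2 (delete): buffer="vauvlooopp" (len 10), cursors c1@4 c2@6 c3@10, authorship ..........
After op 3 (delete): buffer="vauloop" (len 7), cursors c1@3 c2@4 c3@7, authorship .......
After op 4 (move_right): buffer="vauloop" (len 7), cursors c1@4 c2@5 c3@7, authorship .......
After op 5 (add_cursor(3)): buffer="vauloop" (len 7), cursors c4@3 c1@4 c2@5 c3@7, authorship .......
After op 6 (insert('e')): buffer="vaueleoeope" (len 11), cursors c4@4 c1@6 c2@8 c3@11, authorship ...4.1.2..3
After op 7 (delete): buffer="vauloop" (len 7), cursors c4@3 c1@4 c2@5 c3@7, authorship .......
After op 8 (delete): buffer="vao" (len 3), cursors c1@2 c2@2 c4@2 c3@3, authorship ...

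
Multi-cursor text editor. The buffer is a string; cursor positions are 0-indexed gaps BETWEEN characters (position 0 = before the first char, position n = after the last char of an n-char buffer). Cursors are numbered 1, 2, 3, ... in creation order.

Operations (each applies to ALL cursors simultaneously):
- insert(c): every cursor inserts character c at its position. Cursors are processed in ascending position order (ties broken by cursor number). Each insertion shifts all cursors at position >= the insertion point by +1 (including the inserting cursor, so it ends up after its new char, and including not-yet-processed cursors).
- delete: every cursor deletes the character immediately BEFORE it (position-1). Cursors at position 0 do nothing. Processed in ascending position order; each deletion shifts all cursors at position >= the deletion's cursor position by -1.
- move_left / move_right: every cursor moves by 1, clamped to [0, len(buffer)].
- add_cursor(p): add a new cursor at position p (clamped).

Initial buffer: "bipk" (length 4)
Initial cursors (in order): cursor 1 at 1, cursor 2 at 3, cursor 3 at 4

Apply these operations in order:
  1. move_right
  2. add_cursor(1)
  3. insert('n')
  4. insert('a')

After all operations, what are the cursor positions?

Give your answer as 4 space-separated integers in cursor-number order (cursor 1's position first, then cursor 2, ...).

Answer: 6 12 12 3

Derivation:
After op 1 (move_right): buffer="bipk" (len 4), cursors c1@2 c2@4 c3@4, authorship ....
After op 2 (add_cursor(1)): buffer="bipk" (len 4), cursors c4@1 c1@2 c2@4 c3@4, authorship ....
After op 3 (insert('n')): buffer="bninpknn" (len 8), cursors c4@2 c1@4 c2@8 c3@8, authorship .4.1..23
After op 4 (insert('a')): buffer="bnainapknnaa" (len 12), cursors c4@3 c1@6 c2@12 c3@12, authorship .44.11..2323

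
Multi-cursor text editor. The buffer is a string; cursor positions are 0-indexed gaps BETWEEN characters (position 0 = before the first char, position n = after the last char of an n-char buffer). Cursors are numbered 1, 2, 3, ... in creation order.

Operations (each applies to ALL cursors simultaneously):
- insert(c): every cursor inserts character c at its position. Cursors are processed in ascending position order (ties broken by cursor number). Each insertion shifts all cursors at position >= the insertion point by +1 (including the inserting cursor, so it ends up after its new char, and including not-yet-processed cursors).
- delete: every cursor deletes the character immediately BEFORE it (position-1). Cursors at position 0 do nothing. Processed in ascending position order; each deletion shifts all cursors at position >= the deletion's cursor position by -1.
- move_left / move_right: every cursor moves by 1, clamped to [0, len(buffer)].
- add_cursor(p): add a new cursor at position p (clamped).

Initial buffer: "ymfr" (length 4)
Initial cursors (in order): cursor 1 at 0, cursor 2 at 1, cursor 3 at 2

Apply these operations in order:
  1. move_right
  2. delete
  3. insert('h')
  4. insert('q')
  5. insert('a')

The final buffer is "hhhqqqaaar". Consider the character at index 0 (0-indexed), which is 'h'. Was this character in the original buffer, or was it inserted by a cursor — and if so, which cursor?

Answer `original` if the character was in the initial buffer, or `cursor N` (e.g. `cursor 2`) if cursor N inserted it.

After op 1 (move_right): buffer="ymfr" (len 4), cursors c1@1 c2@2 c3@3, authorship ....
After op 2 (delete): buffer="r" (len 1), cursors c1@0 c2@0 c3@0, authorship .
After op 3 (insert('h')): buffer="hhhr" (len 4), cursors c1@3 c2@3 c3@3, authorship 123.
After op 4 (insert('q')): buffer="hhhqqqr" (len 7), cursors c1@6 c2@6 c3@6, authorship 123123.
After op 5 (insert('a')): buffer="hhhqqqaaar" (len 10), cursors c1@9 c2@9 c3@9, authorship 123123123.
Authorship (.=original, N=cursor N): 1 2 3 1 2 3 1 2 3 .
Index 0: author = 1

Answer: cursor 1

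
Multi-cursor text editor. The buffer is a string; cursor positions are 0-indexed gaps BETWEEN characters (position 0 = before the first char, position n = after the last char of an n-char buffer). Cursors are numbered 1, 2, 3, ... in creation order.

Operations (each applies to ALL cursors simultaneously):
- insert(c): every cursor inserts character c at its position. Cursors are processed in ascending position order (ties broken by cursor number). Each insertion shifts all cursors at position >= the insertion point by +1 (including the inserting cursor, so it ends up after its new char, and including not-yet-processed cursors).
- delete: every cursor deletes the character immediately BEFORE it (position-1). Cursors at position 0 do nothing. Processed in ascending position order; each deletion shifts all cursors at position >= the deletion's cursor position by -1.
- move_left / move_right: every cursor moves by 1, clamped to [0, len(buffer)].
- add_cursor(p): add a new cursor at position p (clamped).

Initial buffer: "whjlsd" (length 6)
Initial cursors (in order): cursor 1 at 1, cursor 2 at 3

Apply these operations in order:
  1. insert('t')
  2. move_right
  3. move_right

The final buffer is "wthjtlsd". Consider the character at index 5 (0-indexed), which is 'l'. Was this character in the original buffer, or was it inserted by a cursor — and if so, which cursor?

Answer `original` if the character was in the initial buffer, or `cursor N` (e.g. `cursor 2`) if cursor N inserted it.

After op 1 (insert('t')): buffer="wthjtlsd" (len 8), cursors c1@2 c2@5, authorship .1..2...
After op 2 (move_right): buffer="wthjtlsd" (len 8), cursors c1@3 c2@6, authorship .1..2...
After op 3 (move_right): buffer="wthjtlsd" (len 8), cursors c1@4 c2@7, authorship .1..2...
Authorship (.=original, N=cursor N): . 1 . . 2 . . .
Index 5: author = original

Answer: original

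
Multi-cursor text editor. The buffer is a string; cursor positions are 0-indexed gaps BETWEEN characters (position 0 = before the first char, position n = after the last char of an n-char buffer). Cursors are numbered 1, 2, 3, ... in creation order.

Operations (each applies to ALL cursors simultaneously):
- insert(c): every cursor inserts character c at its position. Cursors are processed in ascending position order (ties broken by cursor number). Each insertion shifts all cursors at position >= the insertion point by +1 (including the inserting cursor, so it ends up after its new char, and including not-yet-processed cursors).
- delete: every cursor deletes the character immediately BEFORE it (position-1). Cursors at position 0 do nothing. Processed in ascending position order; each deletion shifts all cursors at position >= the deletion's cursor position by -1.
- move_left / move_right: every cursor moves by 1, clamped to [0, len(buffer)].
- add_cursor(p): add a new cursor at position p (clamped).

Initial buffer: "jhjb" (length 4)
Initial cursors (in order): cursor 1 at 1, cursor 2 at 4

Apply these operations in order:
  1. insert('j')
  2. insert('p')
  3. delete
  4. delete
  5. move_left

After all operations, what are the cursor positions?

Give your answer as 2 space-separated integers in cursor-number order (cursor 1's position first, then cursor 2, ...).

Answer: 0 3

Derivation:
After op 1 (insert('j')): buffer="jjhjbj" (len 6), cursors c1@2 c2@6, authorship .1...2
After op 2 (insert('p')): buffer="jjphjbjp" (len 8), cursors c1@3 c2@8, authorship .11...22
After op 3 (delete): buffer="jjhjbj" (len 6), cursors c1@2 c2@6, authorship .1...2
After op 4 (delete): buffer="jhjb" (len 4), cursors c1@1 c2@4, authorship ....
After op 5 (move_left): buffer="jhjb" (len 4), cursors c1@0 c2@3, authorship ....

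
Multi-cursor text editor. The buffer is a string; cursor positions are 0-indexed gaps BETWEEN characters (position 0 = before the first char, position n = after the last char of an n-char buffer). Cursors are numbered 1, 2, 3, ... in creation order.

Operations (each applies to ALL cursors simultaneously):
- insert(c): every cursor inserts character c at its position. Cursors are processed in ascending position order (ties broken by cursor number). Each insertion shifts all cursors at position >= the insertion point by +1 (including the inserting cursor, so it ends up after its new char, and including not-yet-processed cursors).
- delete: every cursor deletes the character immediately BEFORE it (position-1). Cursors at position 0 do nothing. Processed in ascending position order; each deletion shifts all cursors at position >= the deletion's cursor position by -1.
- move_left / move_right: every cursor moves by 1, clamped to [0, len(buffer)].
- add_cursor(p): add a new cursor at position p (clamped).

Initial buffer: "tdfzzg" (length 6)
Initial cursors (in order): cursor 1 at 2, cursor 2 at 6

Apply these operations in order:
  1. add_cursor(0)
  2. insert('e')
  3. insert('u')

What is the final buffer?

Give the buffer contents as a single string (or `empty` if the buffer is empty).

Answer: eutdeufzzgeu

Derivation:
After op 1 (add_cursor(0)): buffer="tdfzzg" (len 6), cursors c3@0 c1@2 c2@6, authorship ......
After op 2 (insert('e')): buffer="etdefzzge" (len 9), cursors c3@1 c1@4 c2@9, authorship 3..1....2
After op 3 (insert('u')): buffer="eutdeufzzgeu" (len 12), cursors c3@2 c1@6 c2@12, authorship 33..11....22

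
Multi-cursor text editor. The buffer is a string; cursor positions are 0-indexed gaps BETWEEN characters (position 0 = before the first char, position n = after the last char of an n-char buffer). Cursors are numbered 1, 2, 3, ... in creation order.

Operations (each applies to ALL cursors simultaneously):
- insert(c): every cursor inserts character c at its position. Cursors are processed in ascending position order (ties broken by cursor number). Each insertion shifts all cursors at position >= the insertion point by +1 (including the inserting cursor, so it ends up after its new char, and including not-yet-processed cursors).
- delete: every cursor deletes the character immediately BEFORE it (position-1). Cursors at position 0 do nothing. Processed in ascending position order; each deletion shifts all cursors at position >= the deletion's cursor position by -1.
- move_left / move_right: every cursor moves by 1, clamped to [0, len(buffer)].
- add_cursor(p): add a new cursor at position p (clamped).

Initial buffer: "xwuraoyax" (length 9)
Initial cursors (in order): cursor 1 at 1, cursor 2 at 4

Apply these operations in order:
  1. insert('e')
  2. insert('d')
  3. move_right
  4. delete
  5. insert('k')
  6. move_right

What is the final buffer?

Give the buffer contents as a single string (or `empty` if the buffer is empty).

After op 1 (insert('e')): buffer="xewureaoyax" (len 11), cursors c1@2 c2@6, authorship .1...2.....
After op 2 (insert('d')): buffer="xedwuredaoyax" (len 13), cursors c1@3 c2@8, authorship .11...22.....
After op 3 (move_right): buffer="xedwuredaoyax" (len 13), cursors c1@4 c2@9, authorship .11...22.....
After op 4 (delete): buffer="xeduredoyax" (len 11), cursors c1@3 c2@7, authorship .11..22....
After op 5 (insert('k')): buffer="xedkuredkoyax" (len 13), cursors c1@4 c2@9, authorship .111..222....
After op 6 (move_right): buffer="xedkuredkoyax" (len 13), cursors c1@5 c2@10, authorship .111..222....

Answer: xedkuredkoyax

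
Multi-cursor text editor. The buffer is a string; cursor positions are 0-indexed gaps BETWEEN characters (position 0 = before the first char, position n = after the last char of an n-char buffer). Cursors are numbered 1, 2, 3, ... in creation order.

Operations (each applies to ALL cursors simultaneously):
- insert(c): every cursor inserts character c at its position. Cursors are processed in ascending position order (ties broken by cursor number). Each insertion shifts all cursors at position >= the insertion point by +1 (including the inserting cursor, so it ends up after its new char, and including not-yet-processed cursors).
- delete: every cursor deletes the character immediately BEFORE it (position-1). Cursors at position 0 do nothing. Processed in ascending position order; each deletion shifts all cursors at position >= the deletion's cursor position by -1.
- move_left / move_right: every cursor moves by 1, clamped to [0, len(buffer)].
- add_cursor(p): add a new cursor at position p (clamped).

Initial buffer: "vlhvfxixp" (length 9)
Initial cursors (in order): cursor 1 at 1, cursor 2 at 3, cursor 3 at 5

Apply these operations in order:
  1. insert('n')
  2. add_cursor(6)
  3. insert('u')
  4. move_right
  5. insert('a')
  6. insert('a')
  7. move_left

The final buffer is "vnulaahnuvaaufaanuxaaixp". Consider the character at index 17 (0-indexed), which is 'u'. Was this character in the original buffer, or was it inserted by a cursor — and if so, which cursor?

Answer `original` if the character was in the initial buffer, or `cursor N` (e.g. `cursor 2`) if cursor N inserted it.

Answer: cursor 3

Derivation:
After op 1 (insert('n')): buffer="vnlhnvfnxixp" (len 12), cursors c1@2 c2@5 c3@8, authorship .1..2..3....
After op 2 (add_cursor(6)): buffer="vnlhnvfnxixp" (len 12), cursors c1@2 c2@5 c4@6 c3@8, authorship .1..2..3....
After op 3 (insert('u')): buffer="vnulhnuvufnuxixp" (len 16), cursors c1@3 c2@7 c4@9 c3@12, authorship .11..22.4.33....
After op 4 (move_right): buffer="vnulhnuvufnuxixp" (len 16), cursors c1@4 c2@8 c4@10 c3@13, authorship .11..22.4.33....
After op 5 (insert('a')): buffer="vnulahnuvaufanuxaixp" (len 20), cursors c1@5 c2@10 c4@13 c3@17, authorship .11.1.22.24.433.3...
After op 6 (insert('a')): buffer="vnulaahnuvaaufaanuxaaixp" (len 24), cursors c1@6 c2@12 c4@16 c3@21, authorship .11.11.22.224.4433.33...
After op 7 (move_left): buffer="vnulaahnuvaaufaanuxaaixp" (len 24), cursors c1@5 c2@11 c4@15 c3@20, authorship .11.11.22.224.4433.33...
Authorship (.=original, N=cursor N): . 1 1 . 1 1 . 2 2 . 2 2 4 . 4 4 3 3 . 3 3 . . .
Index 17: author = 3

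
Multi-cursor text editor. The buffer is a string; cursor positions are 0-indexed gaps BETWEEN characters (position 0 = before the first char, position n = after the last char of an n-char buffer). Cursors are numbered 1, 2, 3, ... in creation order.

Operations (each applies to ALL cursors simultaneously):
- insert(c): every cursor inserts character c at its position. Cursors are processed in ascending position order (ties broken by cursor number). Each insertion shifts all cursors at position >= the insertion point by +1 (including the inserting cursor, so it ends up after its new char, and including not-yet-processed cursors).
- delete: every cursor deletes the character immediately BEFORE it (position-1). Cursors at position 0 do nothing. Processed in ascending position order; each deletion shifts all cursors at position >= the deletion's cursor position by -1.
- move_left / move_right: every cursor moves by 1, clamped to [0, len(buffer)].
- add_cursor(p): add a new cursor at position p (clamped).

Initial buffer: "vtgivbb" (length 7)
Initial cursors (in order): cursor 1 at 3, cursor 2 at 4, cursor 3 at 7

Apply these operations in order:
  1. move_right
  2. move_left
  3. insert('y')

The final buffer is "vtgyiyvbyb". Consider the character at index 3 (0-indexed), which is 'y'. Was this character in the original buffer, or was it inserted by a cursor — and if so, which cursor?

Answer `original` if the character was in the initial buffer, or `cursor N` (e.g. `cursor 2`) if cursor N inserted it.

Answer: cursor 1

Derivation:
After op 1 (move_right): buffer="vtgivbb" (len 7), cursors c1@4 c2@5 c3@7, authorship .......
After op 2 (move_left): buffer="vtgivbb" (len 7), cursors c1@3 c2@4 c3@6, authorship .......
After op 3 (insert('y')): buffer="vtgyiyvbyb" (len 10), cursors c1@4 c2@6 c3@9, authorship ...1.2..3.
Authorship (.=original, N=cursor N): . . . 1 . 2 . . 3 .
Index 3: author = 1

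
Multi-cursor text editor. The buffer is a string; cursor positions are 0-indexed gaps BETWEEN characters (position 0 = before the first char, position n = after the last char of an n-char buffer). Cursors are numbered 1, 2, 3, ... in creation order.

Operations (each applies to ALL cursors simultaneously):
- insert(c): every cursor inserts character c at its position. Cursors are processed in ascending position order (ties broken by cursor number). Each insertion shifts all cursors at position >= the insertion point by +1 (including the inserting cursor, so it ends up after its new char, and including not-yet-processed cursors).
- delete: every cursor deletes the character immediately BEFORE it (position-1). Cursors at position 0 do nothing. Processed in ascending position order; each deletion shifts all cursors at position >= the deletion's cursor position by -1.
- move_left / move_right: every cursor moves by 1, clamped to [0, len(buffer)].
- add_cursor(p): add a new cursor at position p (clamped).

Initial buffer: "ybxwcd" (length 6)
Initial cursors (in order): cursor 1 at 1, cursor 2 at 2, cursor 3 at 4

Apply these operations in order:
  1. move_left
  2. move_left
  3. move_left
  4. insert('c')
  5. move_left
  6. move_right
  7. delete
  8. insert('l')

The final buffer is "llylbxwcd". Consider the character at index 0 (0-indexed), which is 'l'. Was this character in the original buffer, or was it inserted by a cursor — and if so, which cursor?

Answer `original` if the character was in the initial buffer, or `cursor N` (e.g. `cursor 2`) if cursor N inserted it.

Answer: cursor 1

Derivation:
After op 1 (move_left): buffer="ybxwcd" (len 6), cursors c1@0 c2@1 c3@3, authorship ......
After op 2 (move_left): buffer="ybxwcd" (len 6), cursors c1@0 c2@0 c3@2, authorship ......
After op 3 (move_left): buffer="ybxwcd" (len 6), cursors c1@0 c2@0 c3@1, authorship ......
After op 4 (insert('c')): buffer="ccycbxwcd" (len 9), cursors c1@2 c2@2 c3@4, authorship 12.3.....
After op 5 (move_left): buffer="ccycbxwcd" (len 9), cursors c1@1 c2@1 c3@3, authorship 12.3.....
After op 6 (move_right): buffer="ccycbxwcd" (len 9), cursors c1@2 c2@2 c3@4, authorship 12.3.....
After op 7 (delete): buffer="ybxwcd" (len 6), cursors c1@0 c2@0 c3@1, authorship ......
After op 8 (insert('l')): buffer="llylbxwcd" (len 9), cursors c1@2 c2@2 c3@4, authorship 12.3.....
Authorship (.=original, N=cursor N): 1 2 . 3 . . . . .
Index 0: author = 1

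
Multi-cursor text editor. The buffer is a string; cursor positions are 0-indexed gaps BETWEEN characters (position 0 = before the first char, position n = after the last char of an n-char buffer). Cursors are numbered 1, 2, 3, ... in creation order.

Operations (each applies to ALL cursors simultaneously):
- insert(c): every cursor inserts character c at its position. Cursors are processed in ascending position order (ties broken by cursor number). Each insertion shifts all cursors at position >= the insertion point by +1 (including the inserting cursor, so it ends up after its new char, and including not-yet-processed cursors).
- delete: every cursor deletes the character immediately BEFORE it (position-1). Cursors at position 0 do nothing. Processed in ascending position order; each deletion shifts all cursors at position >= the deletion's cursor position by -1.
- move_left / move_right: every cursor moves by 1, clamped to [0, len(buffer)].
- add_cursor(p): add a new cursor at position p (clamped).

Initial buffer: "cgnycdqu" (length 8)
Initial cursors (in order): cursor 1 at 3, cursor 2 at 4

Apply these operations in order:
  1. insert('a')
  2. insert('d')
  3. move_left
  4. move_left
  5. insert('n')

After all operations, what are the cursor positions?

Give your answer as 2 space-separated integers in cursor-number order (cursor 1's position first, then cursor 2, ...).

Answer: 4 8

Derivation:
After op 1 (insert('a')): buffer="cgnayacdqu" (len 10), cursors c1@4 c2@6, authorship ...1.2....
After op 2 (insert('d')): buffer="cgnadyadcdqu" (len 12), cursors c1@5 c2@8, authorship ...11.22....
After op 3 (move_left): buffer="cgnadyadcdqu" (len 12), cursors c1@4 c2@7, authorship ...11.22....
After op 4 (move_left): buffer="cgnadyadcdqu" (len 12), cursors c1@3 c2@6, authorship ...11.22....
After op 5 (insert('n')): buffer="cgnnadynadcdqu" (len 14), cursors c1@4 c2@8, authorship ...111.222....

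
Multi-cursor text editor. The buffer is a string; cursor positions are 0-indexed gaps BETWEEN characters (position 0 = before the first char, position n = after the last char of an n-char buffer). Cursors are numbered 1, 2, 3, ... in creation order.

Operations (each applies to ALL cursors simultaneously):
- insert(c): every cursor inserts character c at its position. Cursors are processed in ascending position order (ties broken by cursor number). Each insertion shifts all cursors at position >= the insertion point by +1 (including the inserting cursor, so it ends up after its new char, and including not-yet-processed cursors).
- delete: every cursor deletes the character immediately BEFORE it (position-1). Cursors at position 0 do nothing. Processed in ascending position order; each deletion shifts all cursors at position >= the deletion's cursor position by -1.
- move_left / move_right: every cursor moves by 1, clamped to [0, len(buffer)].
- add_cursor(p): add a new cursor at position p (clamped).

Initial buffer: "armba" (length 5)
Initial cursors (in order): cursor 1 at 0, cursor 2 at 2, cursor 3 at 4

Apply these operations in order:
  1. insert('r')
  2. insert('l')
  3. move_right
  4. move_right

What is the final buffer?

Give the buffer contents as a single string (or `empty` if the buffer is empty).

After op 1 (insert('r')): buffer="rarrmbra" (len 8), cursors c1@1 c2@4 c3@7, authorship 1..2..3.
After op 2 (insert('l')): buffer="rlarrlmbrla" (len 11), cursors c1@2 c2@6 c3@10, authorship 11..22..33.
After op 3 (move_right): buffer="rlarrlmbrla" (len 11), cursors c1@3 c2@7 c3@11, authorship 11..22..33.
After op 4 (move_right): buffer="rlarrlmbrla" (len 11), cursors c1@4 c2@8 c3@11, authorship 11..22..33.

Answer: rlarrlmbrla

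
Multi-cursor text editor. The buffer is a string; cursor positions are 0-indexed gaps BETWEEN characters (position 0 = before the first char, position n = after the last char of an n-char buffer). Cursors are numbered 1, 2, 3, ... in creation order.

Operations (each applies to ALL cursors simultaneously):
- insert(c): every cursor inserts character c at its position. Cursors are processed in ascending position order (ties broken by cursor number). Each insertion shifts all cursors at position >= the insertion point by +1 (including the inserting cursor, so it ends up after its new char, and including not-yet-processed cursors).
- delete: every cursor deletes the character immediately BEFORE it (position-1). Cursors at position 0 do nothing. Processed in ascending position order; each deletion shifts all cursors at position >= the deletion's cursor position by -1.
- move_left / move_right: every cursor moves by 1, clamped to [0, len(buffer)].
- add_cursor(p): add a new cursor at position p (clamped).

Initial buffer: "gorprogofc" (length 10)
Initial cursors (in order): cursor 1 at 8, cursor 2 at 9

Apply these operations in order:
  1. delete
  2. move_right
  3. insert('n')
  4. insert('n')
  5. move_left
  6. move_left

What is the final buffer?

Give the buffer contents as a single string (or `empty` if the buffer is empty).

After op 1 (delete): buffer="gorprogc" (len 8), cursors c1@7 c2@7, authorship ........
After op 2 (move_right): buffer="gorprogc" (len 8), cursors c1@8 c2@8, authorship ........
After op 3 (insert('n')): buffer="gorprogcnn" (len 10), cursors c1@10 c2@10, authorship ........12
After op 4 (insert('n')): buffer="gorprogcnnnn" (len 12), cursors c1@12 c2@12, authorship ........1212
After op 5 (move_left): buffer="gorprogcnnnn" (len 12), cursors c1@11 c2@11, authorship ........1212
After op 6 (move_left): buffer="gorprogcnnnn" (len 12), cursors c1@10 c2@10, authorship ........1212

Answer: gorprogcnnnn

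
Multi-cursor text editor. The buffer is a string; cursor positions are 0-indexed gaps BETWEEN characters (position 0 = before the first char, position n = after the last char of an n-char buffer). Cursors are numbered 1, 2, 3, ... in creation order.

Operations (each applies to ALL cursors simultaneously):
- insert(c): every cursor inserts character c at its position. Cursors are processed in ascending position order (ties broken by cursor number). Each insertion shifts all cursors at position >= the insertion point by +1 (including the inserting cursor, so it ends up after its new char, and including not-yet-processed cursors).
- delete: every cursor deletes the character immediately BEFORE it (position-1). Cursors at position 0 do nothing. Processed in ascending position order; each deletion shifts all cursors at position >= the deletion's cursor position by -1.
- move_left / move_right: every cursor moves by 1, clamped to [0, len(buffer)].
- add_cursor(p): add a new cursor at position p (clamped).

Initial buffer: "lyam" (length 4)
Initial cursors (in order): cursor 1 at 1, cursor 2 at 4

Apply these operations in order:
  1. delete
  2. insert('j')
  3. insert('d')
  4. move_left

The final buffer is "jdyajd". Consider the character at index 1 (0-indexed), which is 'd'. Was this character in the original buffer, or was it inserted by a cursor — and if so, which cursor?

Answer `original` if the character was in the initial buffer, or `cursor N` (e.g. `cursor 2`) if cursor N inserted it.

After op 1 (delete): buffer="ya" (len 2), cursors c1@0 c2@2, authorship ..
After op 2 (insert('j')): buffer="jyaj" (len 4), cursors c1@1 c2@4, authorship 1..2
After op 3 (insert('d')): buffer="jdyajd" (len 6), cursors c1@2 c2@6, authorship 11..22
After op 4 (move_left): buffer="jdyajd" (len 6), cursors c1@1 c2@5, authorship 11..22
Authorship (.=original, N=cursor N): 1 1 . . 2 2
Index 1: author = 1

Answer: cursor 1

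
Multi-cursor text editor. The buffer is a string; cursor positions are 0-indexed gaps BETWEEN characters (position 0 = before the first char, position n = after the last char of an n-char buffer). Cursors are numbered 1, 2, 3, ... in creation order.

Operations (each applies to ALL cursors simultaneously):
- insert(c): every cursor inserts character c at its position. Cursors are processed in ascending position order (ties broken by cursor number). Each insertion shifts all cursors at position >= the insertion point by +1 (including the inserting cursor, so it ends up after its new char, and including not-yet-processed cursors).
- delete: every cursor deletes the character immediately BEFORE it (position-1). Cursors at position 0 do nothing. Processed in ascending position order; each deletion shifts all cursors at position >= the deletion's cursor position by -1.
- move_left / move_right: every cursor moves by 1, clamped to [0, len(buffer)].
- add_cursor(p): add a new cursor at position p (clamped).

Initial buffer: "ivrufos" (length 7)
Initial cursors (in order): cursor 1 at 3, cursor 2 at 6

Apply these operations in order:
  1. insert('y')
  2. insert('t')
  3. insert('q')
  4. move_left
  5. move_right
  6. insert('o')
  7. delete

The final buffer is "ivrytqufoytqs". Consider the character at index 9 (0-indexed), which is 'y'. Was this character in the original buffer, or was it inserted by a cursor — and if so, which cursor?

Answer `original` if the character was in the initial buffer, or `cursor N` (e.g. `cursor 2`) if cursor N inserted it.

Answer: cursor 2

Derivation:
After op 1 (insert('y')): buffer="ivryufoys" (len 9), cursors c1@4 c2@8, authorship ...1...2.
After op 2 (insert('t')): buffer="ivrytufoyts" (len 11), cursors c1@5 c2@10, authorship ...11...22.
After op 3 (insert('q')): buffer="ivrytqufoytqs" (len 13), cursors c1@6 c2@12, authorship ...111...222.
After op 4 (move_left): buffer="ivrytqufoytqs" (len 13), cursors c1@5 c2@11, authorship ...111...222.
After op 5 (move_right): buffer="ivrytqufoytqs" (len 13), cursors c1@6 c2@12, authorship ...111...222.
After op 6 (insert('o')): buffer="ivrytqoufoytqos" (len 15), cursors c1@7 c2@14, authorship ...1111...2222.
After op 7 (delete): buffer="ivrytqufoytqs" (len 13), cursors c1@6 c2@12, authorship ...111...222.
Authorship (.=original, N=cursor N): . . . 1 1 1 . . . 2 2 2 .
Index 9: author = 2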